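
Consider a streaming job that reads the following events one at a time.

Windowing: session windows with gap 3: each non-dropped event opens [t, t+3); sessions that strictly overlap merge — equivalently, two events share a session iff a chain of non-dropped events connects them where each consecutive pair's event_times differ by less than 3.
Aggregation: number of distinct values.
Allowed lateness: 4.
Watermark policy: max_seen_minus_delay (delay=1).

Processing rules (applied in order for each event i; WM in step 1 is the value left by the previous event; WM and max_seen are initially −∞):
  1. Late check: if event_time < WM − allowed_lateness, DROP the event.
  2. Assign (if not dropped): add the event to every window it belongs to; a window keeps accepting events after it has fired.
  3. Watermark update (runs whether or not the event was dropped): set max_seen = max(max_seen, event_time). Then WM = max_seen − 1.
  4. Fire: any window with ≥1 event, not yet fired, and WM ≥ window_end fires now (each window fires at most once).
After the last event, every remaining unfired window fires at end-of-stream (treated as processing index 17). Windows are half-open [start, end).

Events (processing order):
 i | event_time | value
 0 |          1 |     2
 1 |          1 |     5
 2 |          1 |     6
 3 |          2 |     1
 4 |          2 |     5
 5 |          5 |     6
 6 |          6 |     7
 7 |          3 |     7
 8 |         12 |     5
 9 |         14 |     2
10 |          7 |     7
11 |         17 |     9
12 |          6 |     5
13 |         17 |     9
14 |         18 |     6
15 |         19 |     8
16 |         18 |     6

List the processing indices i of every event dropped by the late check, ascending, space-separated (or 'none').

10 12

i=0 t=1 v=2: → [1,4); WM=0
i=1 t=1 v=5: → [1,4); WM=0
i=2 t=1 v=6: → [1,4); WM=0
i=3 t=2 v=1: → [1,5); WM=1
i=4 t=2 v=5: → [1,5); WM=1
i=5 t=5 v=6: → [5,8); WM=4
i=6 t=6 v=7: → [5,9); WM=5
i=7 t=3 v=7: → [1,9); WM=5
i=8 t=12 v=5: → [12,15); WM=11
i=9 t=14 v=2: → [12,17); WM=13
i=10 t=7 v=7: DROP (t<13-4); WM=13
i=11 t=17 v=9: → [17,20); WM=16
i=12 t=6 v=5: DROP (t<16-4); WM=16
i=13 t=17 v=9: → [17,20); WM=16
i=14 t=18 v=6: → [17,21); WM=17
i=15 t=19 v=8: → [17,22); WM=18
i=16 t=18 v=6: → [17,22); WM=18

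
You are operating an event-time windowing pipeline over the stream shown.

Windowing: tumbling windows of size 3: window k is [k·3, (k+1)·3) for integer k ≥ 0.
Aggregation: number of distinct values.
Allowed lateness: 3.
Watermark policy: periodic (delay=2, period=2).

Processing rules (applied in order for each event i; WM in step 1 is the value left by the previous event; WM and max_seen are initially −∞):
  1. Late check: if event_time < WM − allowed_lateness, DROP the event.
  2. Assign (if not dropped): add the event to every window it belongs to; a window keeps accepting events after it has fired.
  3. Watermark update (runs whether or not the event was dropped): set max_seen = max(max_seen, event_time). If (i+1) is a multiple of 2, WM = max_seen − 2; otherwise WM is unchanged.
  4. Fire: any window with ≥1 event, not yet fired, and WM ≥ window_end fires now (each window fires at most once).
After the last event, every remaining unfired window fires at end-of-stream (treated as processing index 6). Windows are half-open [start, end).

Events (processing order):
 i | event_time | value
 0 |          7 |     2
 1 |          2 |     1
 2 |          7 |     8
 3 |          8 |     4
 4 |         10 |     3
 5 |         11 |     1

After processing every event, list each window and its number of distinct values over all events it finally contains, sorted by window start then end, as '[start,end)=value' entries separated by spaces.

[0,3)=1 [6,9)=3 [9,12)=2

i=0 t=7 v=2: → [6,9); WM=−∞
i=1 t=2 v=1: → [0,3); WM=5; [0,3) fires=1
i=2 t=7 v=8: → [6,9); WM=5
i=3 t=8 v=4: → [6,9); WM=6
i=4 t=10 v=3: → [9,12); WM=6
i=5 t=11 v=1: → [9,12); WM=9; [6,9) fires=3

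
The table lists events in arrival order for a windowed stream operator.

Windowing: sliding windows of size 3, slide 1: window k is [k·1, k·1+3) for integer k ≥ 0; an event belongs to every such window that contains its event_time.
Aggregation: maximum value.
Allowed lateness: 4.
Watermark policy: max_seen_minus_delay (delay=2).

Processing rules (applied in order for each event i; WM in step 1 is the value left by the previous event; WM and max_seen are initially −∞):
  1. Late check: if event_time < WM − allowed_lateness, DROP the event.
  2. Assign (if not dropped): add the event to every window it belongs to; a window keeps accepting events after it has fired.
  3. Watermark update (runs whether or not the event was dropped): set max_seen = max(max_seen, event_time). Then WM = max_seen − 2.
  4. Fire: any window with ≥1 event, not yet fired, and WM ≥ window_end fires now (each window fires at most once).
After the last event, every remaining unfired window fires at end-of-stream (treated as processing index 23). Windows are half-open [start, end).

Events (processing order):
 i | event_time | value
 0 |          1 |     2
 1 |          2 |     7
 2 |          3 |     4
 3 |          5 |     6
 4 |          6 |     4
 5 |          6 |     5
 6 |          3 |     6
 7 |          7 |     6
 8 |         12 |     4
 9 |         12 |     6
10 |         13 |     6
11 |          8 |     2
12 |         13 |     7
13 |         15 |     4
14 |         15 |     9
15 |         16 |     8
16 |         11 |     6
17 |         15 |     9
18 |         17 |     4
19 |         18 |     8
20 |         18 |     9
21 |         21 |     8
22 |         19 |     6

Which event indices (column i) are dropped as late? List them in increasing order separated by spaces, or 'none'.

none

i=0 t=1 v=2: → [1,4),[0,3); WM=-1
i=1 t=2 v=7: → [2,5),[1,4),[0,3); WM=0
i=2 t=3 v=4: → [3,6),[2,5),[1,4); WM=1
i=3 t=5 v=6: → [5,8),[4,7),[3,6); WM=3; [0,3) fires=7
i=4 t=6 v=4: → [6,9),[5,8),[4,7); WM=4; [1,4) fires=7
i=5 t=6 v=5: → [6,9),[5,8),[4,7); WM=4
i=6 t=3 v=6: → [3,6),[2,5),[1,4); WM=4
i=7 t=7 v=6: → [7,10),[6,9),[5,8); WM=5; [2,5) fires=7
i=8 t=12 v=4: → [12,15),[11,14),[10,13); WM=10; [3,6) fires=6 [4,7) fires=6 [5,8) fires=6 [6,9) fires=6 [7,10) fires=6
i=9 t=12 v=6: → [12,15),[11,14),[10,13); WM=10
i=10 t=13 v=6: → [13,16),[12,15),[11,14); WM=11
i=11 t=8 v=2: → [8,11),[7,10),[6,9); WM=11; [8,11) fires=2
i=12 t=13 v=7: → [13,16),[12,15),[11,14); WM=11
i=13 t=15 v=4: → [15,18),[14,17),[13,16); WM=13; [10,13) fires=6
i=14 t=15 v=9: → [15,18),[14,17),[13,16); WM=13
i=15 t=16 v=8: → [16,19),[15,18),[14,17); WM=14; [11,14) fires=7
i=16 t=11 v=6: → [11,14),[10,13),[9,12); WM=14; [9,12) fires=6
i=17 t=15 v=9: → [15,18),[14,17),[13,16); WM=14
i=18 t=17 v=4: → [17,20),[16,19),[15,18); WM=15; [12,15) fires=7
i=19 t=18 v=8: → [18,21),[17,20),[16,19); WM=16; [13,16) fires=9
i=20 t=18 v=9: → [18,21),[17,20),[16,19); WM=16
i=21 t=21 v=8: → [21,24),[20,23),[19,22); WM=19; [14,17) fires=9 [15,18) fires=9 [16,19) fires=9
i=22 t=19 v=6: → [19,22),[18,21),[17,20); WM=19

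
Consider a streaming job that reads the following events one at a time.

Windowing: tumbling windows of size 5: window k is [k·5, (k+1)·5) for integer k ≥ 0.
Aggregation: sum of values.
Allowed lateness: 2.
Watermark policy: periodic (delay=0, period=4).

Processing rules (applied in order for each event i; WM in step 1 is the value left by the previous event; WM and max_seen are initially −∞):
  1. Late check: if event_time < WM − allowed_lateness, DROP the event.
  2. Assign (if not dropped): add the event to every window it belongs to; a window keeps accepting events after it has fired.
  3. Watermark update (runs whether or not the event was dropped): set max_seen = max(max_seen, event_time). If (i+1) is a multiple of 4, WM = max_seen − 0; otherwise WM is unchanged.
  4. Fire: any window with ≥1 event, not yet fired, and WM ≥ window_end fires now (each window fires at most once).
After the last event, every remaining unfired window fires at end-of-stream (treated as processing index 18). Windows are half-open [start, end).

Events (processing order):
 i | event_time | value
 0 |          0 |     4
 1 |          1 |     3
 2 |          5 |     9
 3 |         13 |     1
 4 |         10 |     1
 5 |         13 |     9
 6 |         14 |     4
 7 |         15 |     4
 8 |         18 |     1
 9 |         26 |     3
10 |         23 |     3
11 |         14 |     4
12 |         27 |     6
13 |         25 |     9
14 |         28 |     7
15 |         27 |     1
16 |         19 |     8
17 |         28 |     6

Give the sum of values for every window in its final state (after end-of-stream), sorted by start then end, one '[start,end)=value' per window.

[0,5)=7 [5,10)=9 [10,15)=18 [15,20)=5 [20,25)=3 [25,30)=32

i=0 t=0 v=4: → [0,5); WM=−∞
i=1 t=1 v=3: → [0,5); WM=−∞
i=2 t=5 v=9: → [5,10); WM=−∞
i=3 t=13 v=1: → [10,15); WM=13; [0,5) fires=7 [5,10) fires=9
i=4 t=10 v=1: DROP (t<13-2); WM=13
i=5 t=13 v=9: → [10,15); WM=13
i=6 t=14 v=4: → [10,15); WM=13
i=7 t=15 v=4: → [15,20); WM=15; [10,15) fires=14
i=8 t=18 v=1: → [15,20); WM=15
i=9 t=26 v=3: → [25,30); WM=15
i=10 t=23 v=3: → [20,25); WM=15
i=11 t=14 v=4: → [10,15); WM=26; [15,20) fires=5 [20,25) fires=3
i=12 t=27 v=6: → [25,30); WM=26
i=13 t=25 v=9: → [25,30); WM=26
i=14 t=28 v=7: → [25,30); WM=26
i=15 t=27 v=1: → [25,30); WM=28
i=16 t=19 v=8: DROP (t<28-2); WM=28
i=17 t=28 v=6: → [25,30); WM=28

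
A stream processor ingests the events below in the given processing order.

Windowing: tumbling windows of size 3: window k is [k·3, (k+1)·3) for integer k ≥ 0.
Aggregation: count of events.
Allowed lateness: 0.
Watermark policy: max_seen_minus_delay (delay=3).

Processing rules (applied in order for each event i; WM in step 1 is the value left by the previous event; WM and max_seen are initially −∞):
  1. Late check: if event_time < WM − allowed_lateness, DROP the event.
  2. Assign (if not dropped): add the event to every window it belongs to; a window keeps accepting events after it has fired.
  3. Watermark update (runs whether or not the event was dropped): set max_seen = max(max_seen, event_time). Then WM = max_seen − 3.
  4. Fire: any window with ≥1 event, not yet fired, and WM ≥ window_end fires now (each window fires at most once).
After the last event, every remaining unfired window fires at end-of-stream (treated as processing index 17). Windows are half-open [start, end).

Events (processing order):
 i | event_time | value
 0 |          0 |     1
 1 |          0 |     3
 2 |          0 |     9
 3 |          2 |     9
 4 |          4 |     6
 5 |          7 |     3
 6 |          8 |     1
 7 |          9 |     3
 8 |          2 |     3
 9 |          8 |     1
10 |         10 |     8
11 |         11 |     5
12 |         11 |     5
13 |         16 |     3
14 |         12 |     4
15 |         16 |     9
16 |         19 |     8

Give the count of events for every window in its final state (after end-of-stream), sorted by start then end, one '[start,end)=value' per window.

[0,3)=4 [3,6)=1 [6,9)=3 [9,12)=4 [15,18)=2 [18,21)=1

i=0 t=0 v=1: → [0,3); WM=-3
i=1 t=0 v=3: → [0,3); WM=-3
i=2 t=0 v=9: → [0,3); WM=-3
i=3 t=2 v=9: → [0,3); WM=-1
i=4 t=4 v=6: → [3,6); WM=1
i=5 t=7 v=3: → [6,9); WM=4; [0,3) fires=4
i=6 t=8 v=1: → [6,9); WM=5
i=7 t=9 v=3: → [9,12); WM=6; [3,6) fires=1
i=8 t=2 v=3: DROP (t<6-0); WM=6
i=9 t=8 v=1: → [6,9); WM=6
i=10 t=10 v=8: → [9,12); WM=7
i=11 t=11 v=5: → [9,12); WM=8
i=12 t=11 v=5: → [9,12); WM=8
i=13 t=16 v=3: → [15,18); WM=13; [6,9) fires=3 [9,12) fires=4
i=14 t=12 v=4: DROP (t<13-0); WM=13
i=15 t=16 v=9: → [15,18); WM=13
i=16 t=19 v=8: → [18,21); WM=16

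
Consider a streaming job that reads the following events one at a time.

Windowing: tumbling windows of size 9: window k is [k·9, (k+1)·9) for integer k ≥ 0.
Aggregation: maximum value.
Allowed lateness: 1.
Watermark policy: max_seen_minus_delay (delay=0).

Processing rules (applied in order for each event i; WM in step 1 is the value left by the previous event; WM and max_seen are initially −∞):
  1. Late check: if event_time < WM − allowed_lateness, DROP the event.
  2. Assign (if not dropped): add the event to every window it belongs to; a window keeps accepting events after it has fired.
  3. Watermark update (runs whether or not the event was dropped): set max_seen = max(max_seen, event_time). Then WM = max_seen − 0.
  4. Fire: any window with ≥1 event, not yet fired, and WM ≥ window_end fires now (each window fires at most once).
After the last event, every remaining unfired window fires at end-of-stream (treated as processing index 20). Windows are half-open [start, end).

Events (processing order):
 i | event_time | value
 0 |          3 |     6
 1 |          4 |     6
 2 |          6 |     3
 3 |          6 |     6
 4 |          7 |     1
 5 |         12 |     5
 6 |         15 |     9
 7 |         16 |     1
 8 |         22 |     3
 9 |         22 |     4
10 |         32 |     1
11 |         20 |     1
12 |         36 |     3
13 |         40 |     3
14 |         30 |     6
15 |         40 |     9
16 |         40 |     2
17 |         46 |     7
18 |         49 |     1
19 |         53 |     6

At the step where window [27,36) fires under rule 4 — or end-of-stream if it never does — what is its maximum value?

i=0 t=3 v=6: → [0,9); WM=3
i=1 t=4 v=6: → [0,9); WM=4
i=2 t=6 v=3: → [0,9); WM=6
i=3 t=6 v=6: → [0,9); WM=6
i=4 t=7 v=1: → [0,9); WM=7
i=5 t=12 v=5: → [9,18); WM=12; [0,9) fires=6
i=6 t=15 v=9: → [9,18); WM=15
i=7 t=16 v=1: → [9,18); WM=16
i=8 t=22 v=3: → [18,27); WM=22; [9,18) fires=9
i=9 t=22 v=4: → [18,27); WM=22
i=10 t=32 v=1: → [27,36); WM=32; [18,27) fires=4
i=11 t=20 v=1: DROP (t<32-1); WM=32
i=12 t=36 v=3: → [36,45); WM=36; [27,36) fires=1
i=13 t=40 v=3: → [36,45); WM=40
i=14 t=30 v=6: DROP (t<40-1); WM=40
i=15 t=40 v=9: → [36,45); WM=40
i=16 t=40 v=2: → [36,45); WM=40
i=17 t=46 v=7: → [45,54); WM=46; [36,45) fires=9
i=18 t=49 v=1: → [45,54); WM=49
i=19 t=53 v=6: → [45,54); WM=53

1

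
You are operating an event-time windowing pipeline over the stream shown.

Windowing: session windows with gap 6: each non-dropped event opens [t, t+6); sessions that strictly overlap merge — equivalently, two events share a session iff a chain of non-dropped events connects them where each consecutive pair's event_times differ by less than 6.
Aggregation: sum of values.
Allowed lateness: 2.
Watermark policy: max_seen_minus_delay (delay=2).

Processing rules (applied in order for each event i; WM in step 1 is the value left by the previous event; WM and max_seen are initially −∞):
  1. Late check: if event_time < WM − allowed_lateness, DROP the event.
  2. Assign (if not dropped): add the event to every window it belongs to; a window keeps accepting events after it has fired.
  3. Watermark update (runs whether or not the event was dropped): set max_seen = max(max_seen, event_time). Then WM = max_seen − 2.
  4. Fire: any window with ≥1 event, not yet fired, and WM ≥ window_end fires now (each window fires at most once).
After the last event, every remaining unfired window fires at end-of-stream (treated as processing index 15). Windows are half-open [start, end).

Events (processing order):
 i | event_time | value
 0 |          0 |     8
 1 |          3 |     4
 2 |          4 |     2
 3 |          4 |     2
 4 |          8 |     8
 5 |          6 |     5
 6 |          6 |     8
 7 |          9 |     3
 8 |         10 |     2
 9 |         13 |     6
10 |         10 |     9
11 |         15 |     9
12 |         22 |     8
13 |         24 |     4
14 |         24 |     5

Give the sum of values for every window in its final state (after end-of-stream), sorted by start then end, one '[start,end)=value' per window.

i=0 t=0 v=8: → [0,6); WM=-2
i=1 t=3 v=4: → [0,9); WM=1
i=2 t=4 v=2: → [0,10); WM=2
i=3 t=4 v=2: → [0,10); WM=2
i=4 t=8 v=8: → [0,14); WM=6
i=5 t=6 v=5: → [0,14); WM=6
i=6 t=6 v=8: → [0,14); WM=6
i=7 t=9 v=3: → [0,15); WM=7
i=8 t=10 v=2: → [0,16); WM=8
i=9 t=13 v=6: → [0,19); WM=11
i=10 t=10 v=9: → [0,19); WM=11
i=11 t=15 v=9: → [0,21); WM=13
i=12 t=22 v=8: → [22,28); WM=20
i=13 t=24 v=4: → [22,30); WM=22
i=14 t=24 v=5: → [22,30); WM=22

[0,21)=66 [22,30)=17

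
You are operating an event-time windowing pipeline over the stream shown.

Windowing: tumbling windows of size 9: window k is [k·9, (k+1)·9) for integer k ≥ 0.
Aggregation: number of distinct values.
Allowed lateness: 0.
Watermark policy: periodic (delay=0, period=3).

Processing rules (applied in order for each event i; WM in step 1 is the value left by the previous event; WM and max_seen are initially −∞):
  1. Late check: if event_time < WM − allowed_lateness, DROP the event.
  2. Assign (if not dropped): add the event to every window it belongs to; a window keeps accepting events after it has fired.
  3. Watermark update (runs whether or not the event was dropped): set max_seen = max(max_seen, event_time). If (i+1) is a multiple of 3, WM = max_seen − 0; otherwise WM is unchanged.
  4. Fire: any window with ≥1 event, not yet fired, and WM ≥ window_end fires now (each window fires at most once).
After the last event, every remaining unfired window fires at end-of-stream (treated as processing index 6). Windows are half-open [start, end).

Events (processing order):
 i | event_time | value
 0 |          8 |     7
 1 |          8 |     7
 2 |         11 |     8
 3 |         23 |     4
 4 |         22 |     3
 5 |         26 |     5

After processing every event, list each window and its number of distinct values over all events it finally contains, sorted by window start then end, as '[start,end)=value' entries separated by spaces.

[0,9)=1 [9,18)=1 [18,27)=3

i=0 t=8 v=7: → [0,9); WM=−∞
i=1 t=8 v=7: → [0,9); WM=−∞
i=2 t=11 v=8: → [9,18); WM=11; [0,9) fires=1
i=3 t=23 v=4: → [18,27); WM=11
i=4 t=22 v=3: → [18,27); WM=11
i=5 t=26 v=5: → [18,27); WM=26; [9,18) fires=1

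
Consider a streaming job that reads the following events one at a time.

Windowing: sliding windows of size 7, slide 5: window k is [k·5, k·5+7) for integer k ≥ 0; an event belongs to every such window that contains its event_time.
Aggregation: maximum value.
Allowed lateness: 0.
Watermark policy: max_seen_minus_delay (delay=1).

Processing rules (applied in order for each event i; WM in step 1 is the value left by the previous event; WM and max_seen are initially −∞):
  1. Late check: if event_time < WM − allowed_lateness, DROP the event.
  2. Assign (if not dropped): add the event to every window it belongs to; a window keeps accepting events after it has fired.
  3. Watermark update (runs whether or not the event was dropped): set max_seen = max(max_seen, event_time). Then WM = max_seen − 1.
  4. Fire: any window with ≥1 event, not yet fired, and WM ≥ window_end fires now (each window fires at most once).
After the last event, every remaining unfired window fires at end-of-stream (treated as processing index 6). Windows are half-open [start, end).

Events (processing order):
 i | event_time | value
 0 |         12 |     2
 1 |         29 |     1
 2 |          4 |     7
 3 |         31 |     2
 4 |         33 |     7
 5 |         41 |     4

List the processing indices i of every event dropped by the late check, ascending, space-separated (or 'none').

2

i=0 t=12 v=2: → [10,17); WM=11
i=1 t=29 v=1: → [25,32); WM=28; [10,17) fires=2
i=2 t=4 v=7: DROP (t<28-0); WM=28
i=3 t=31 v=2: → [30,37),[25,32); WM=30
i=4 t=33 v=7: → [30,37); WM=32; [25,32) fires=2
i=5 t=41 v=4: → [40,47),[35,42); WM=40; [30,37) fires=7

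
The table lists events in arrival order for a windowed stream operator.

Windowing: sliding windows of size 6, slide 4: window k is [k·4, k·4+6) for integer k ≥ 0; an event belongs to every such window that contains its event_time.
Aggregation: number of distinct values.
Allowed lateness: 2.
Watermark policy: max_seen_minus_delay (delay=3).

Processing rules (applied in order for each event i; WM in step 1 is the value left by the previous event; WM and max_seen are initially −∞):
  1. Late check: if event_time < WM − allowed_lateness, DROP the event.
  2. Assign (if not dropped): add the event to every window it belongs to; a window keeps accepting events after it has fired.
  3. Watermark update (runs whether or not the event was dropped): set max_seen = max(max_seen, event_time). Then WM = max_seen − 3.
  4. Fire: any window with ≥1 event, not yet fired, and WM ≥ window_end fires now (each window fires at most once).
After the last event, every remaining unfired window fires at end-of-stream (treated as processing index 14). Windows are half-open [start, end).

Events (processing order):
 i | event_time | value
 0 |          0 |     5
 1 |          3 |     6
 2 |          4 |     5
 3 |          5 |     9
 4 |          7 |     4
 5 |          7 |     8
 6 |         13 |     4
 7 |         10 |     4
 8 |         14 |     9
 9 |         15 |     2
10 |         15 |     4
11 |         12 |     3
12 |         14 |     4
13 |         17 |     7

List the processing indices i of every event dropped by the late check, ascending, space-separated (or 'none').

i=0 t=0 v=5: → [0,6); WM=-3
i=1 t=3 v=6: → [0,6); WM=0
i=2 t=4 v=5: → [4,10),[0,6); WM=1
i=3 t=5 v=9: → [4,10),[0,6); WM=2
i=4 t=7 v=4: → [4,10); WM=4
i=5 t=7 v=8: → [4,10); WM=4
i=6 t=13 v=4: → [12,18),[8,14); WM=10; [0,6) fires=3 [4,10) fires=4
i=7 t=10 v=4: → [8,14); WM=10
i=8 t=14 v=9: → [12,18); WM=11
i=9 t=15 v=2: → [12,18); WM=12
i=10 t=15 v=4: → [12,18); WM=12
i=11 t=12 v=3: → [12,18),[8,14); WM=12
i=12 t=14 v=4: → [12,18); WM=12
i=13 t=17 v=7: → [16,22),[12,18); WM=14; [8,14) fires=2

none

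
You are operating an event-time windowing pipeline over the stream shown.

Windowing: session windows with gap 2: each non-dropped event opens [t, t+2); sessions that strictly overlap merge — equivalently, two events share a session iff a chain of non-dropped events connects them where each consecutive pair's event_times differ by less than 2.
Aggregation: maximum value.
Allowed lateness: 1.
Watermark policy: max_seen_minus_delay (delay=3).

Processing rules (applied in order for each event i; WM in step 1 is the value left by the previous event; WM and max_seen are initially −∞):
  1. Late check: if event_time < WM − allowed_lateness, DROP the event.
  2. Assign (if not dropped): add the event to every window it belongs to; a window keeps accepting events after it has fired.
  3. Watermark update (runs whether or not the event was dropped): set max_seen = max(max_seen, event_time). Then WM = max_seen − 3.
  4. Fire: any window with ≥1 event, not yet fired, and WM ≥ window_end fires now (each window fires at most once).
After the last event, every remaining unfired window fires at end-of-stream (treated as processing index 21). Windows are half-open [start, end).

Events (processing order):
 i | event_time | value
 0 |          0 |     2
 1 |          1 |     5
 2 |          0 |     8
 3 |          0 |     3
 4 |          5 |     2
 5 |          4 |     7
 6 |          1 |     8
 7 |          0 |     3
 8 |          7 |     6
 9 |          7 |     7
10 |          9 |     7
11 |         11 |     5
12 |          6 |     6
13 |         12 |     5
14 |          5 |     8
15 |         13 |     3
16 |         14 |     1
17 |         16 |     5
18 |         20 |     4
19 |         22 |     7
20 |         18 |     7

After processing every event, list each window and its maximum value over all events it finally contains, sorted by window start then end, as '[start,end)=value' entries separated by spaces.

i=0 t=0 v=2: → [0,2); WM=-3
i=1 t=1 v=5: → [0,3); WM=-2
i=2 t=0 v=8: → [0,3); WM=-2
i=3 t=0 v=3: → [0,3); WM=-2
i=4 t=5 v=2: → [5,7); WM=2
i=5 t=4 v=7: → [4,7); WM=2
i=6 t=1 v=8: → [0,3); WM=2
i=7 t=0 v=3: DROP (t<2-1); WM=2
i=8 t=7 v=6: → [7,9); WM=4
i=9 t=7 v=7: → [7,9); WM=4
i=10 t=9 v=7: → [9,11); WM=6
i=11 t=11 v=5: → [11,13); WM=8
i=12 t=6 v=6: DROP (t<8-1); WM=8
i=13 t=12 v=5: → [11,14); WM=9
i=14 t=5 v=8: DROP (t<9-1); WM=9
i=15 t=13 v=3: → [11,15); WM=10
i=16 t=14 v=1: → [11,16); WM=11
i=17 t=16 v=5: → [16,18); WM=13
i=18 t=20 v=4: → [20,22); WM=17
i=19 t=22 v=7: → [22,24); WM=19
i=20 t=18 v=7: → [18,20); WM=19

[0,3)=8 [4,7)=7 [7,9)=7 [9,11)=7 [11,16)=5 [16,18)=5 [18,20)=7 [20,22)=4 [22,24)=7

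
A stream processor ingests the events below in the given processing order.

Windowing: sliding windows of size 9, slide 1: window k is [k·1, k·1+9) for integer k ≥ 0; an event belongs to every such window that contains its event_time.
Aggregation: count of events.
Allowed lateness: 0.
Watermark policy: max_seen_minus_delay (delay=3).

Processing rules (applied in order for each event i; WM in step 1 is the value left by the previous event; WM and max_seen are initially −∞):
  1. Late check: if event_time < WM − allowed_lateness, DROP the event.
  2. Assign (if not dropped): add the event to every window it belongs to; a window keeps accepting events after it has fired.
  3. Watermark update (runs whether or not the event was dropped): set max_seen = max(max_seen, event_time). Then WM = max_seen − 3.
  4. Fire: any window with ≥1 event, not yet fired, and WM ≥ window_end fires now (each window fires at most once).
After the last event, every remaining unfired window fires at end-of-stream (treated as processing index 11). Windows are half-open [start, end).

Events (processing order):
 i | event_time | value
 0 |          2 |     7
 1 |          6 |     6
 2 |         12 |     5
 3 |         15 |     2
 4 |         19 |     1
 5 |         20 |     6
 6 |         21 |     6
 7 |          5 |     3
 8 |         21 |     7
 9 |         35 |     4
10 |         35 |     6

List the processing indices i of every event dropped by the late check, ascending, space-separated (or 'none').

i=0 t=2 v=7: → [2,11),[1,10),[0,9); WM=-1
i=1 t=6 v=6: → [6,15),[5,14),[4,13),[3,12),[2,11),[1,10),[0,9); WM=3
i=2 t=12 v=5: → [12,21),[11,20),[10,19),[9,18),[8,17),[7,16),[6,15),[5,14),[4,13); WM=9; [0,9) fires=2
i=3 t=15 v=2: → [15,24),[14,23),[13,22),[12,21),[11,20),[10,19),[9,18),[8,17),[7,16); WM=12; [1,10) fires=2 [2,11) fires=2 [3,12) fires=1
i=4 t=19 v=1: → [19,28),[18,27),[17,26),[16,25),[15,24),[14,23),[13,22),[12,21),[11,20); WM=16; [4,13) fires=2 [5,14) fires=2 [6,15) fires=2 [7,16) fires=2
i=5 t=20 v=6: → [20,29),[19,28),[18,27),[17,26),[16,25),[15,24),[14,23),[13,22),[12,21); WM=17; [8,17) fires=2
i=6 t=21 v=6: → [21,30),[20,29),[19,28),[18,27),[17,26),[16,25),[15,24),[14,23),[13,22); WM=18; [9,18) fires=2
i=7 t=5 v=3: DROP (t<18-0); WM=18
i=8 t=21 v=7: → [21,30),[20,29),[19,28),[18,27),[17,26),[16,25),[15,24),[14,23),[13,22); WM=18
i=9 t=35 v=4: → [35,44),[34,43),[33,42),[32,41),[31,40),[30,39),[29,38),[28,37),[27,36); WM=32; [10,19) fires=2 [11,20) fires=3 [12,21) fires=4 [13,22) fires=5 [14,23) fires=5 [15,24) fires=5 [16,25) fires=4 [17,26) fires=4 [18,27) fires=4 [19,28) fires=4 [20,29) fires=3 [21,30) fires=2
i=10 t=35 v=6: → [35,44),[34,43),[33,42),[32,41),[31,40),[30,39),[29,38),[28,37),[27,36); WM=32

7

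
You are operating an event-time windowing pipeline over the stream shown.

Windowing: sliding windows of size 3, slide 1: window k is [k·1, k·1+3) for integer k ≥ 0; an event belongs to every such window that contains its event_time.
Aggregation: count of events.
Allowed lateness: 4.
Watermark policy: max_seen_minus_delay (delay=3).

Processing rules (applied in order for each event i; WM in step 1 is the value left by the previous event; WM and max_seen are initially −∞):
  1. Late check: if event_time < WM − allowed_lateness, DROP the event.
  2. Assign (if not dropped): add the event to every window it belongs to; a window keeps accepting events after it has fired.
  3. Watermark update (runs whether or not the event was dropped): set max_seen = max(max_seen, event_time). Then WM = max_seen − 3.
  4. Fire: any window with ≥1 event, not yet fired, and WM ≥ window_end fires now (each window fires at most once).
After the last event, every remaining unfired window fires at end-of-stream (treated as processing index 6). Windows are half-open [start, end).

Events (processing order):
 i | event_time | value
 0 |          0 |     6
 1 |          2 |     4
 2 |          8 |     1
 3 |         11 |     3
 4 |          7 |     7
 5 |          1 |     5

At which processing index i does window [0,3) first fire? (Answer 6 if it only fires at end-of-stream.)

i=0 t=0 v=6: → [0,3); WM=-3
i=1 t=2 v=4: → [2,5),[1,4),[0,3); WM=-1
i=2 t=8 v=1: → [8,11),[7,10),[6,9); WM=5; [0,3) fires=2 [1,4) fires=1 [2,5) fires=1
i=3 t=11 v=3: → [11,14),[10,13),[9,12); WM=8
i=4 t=7 v=7: → [7,10),[6,9),[5,8); WM=8; [5,8) fires=1
i=5 t=1 v=5: DROP (t<8-4); WM=8

2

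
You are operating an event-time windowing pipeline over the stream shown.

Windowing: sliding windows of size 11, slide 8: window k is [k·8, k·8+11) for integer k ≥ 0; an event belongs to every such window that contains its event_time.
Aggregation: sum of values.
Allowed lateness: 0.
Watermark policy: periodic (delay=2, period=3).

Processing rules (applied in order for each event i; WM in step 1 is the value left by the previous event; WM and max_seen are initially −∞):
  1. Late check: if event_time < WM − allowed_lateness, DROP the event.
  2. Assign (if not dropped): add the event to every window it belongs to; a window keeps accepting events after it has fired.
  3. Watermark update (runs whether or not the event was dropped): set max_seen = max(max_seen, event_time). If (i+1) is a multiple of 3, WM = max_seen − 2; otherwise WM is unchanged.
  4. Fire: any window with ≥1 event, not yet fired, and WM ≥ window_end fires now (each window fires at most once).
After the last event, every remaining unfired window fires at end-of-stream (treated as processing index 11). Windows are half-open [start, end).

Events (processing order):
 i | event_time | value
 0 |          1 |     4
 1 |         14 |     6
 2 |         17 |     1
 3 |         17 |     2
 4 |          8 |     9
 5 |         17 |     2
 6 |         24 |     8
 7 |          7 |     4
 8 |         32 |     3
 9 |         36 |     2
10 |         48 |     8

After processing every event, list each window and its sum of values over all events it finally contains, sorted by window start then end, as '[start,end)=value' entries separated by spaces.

i=0 t=1 v=4: → [0,11); WM=−∞
i=1 t=14 v=6: → [8,19); WM=−∞
i=2 t=17 v=1: → [16,27),[8,19); WM=15; [0,11) fires=4
i=3 t=17 v=2: → [16,27),[8,19); WM=15
i=4 t=8 v=9: DROP (t<15-0); WM=15
i=5 t=17 v=2: → [16,27),[8,19); WM=15
i=6 t=24 v=8: → [24,35),[16,27); WM=15
i=7 t=7 v=4: DROP (t<15-0); WM=15
i=8 t=32 v=3: → [32,43),[24,35); WM=30; [8,19) fires=11 [16,27) fires=13
i=9 t=36 v=2: → [32,43); WM=30
i=10 t=48 v=8: → [48,59),[40,51); WM=30

[0,11)=4 [8,19)=11 [16,27)=13 [24,35)=11 [32,43)=5 [40,51)=8 [48,59)=8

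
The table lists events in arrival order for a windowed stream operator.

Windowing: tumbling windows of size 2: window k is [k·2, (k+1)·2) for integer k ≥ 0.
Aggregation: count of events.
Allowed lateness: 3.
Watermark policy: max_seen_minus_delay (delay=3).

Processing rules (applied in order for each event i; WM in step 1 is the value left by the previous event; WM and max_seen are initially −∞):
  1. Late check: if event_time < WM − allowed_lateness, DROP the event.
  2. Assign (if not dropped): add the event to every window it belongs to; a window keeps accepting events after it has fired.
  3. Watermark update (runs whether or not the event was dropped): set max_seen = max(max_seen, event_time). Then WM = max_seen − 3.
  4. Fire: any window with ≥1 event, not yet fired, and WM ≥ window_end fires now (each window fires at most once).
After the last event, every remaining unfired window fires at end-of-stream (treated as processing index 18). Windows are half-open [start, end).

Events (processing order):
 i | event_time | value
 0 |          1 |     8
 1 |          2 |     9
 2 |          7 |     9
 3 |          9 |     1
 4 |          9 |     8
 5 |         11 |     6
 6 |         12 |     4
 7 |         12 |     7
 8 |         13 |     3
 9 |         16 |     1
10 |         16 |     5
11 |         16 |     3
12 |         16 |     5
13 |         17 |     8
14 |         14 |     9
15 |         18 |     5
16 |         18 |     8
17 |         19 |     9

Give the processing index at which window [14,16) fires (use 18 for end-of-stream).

17

i=0 t=1 v=8: → [0,2); WM=-2
i=1 t=2 v=9: → [2,4); WM=-1
i=2 t=7 v=9: → [6,8); WM=4; [0,2) fires=1 [2,4) fires=1
i=3 t=9 v=1: → [8,10); WM=6
i=4 t=9 v=8: → [8,10); WM=6
i=5 t=11 v=6: → [10,12); WM=8; [6,8) fires=1
i=6 t=12 v=4: → [12,14); WM=9
i=7 t=12 v=7: → [12,14); WM=9
i=8 t=13 v=3: → [12,14); WM=10; [8,10) fires=2
i=9 t=16 v=1: → [16,18); WM=13; [10,12) fires=1
i=10 t=16 v=5: → [16,18); WM=13
i=11 t=16 v=3: → [16,18); WM=13
i=12 t=16 v=5: → [16,18); WM=13
i=13 t=17 v=8: → [16,18); WM=14; [12,14) fires=3
i=14 t=14 v=9: → [14,16); WM=14
i=15 t=18 v=5: → [18,20); WM=15
i=16 t=18 v=8: → [18,20); WM=15
i=17 t=19 v=9: → [18,20); WM=16; [14,16) fires=1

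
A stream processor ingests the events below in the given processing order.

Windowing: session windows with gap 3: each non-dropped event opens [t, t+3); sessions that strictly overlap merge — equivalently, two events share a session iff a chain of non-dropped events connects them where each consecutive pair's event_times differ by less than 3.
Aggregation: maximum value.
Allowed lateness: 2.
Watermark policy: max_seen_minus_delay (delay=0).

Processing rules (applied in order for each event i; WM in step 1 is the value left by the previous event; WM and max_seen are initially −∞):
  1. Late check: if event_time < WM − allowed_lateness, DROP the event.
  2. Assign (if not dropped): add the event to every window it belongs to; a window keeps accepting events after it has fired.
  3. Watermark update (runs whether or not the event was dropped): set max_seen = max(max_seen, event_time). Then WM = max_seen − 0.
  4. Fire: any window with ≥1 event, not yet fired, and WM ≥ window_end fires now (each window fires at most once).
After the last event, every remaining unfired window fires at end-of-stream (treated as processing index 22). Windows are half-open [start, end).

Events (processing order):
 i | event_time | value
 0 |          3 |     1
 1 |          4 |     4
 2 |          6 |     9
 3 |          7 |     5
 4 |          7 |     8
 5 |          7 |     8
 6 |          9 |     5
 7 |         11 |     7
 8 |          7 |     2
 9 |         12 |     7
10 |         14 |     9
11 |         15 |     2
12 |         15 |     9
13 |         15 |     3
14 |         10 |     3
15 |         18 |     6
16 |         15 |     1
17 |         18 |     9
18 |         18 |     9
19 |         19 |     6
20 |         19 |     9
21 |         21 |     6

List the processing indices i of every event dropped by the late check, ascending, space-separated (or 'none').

i=0 t=3 v=1: → [3,6); WM=3
i=1 t=4 v=4: → [3,7); WM=4
i=2 t=6 v=9: → [3,9); WM=6
i=3 t=7 v=5: → [3,10); WM=7
i=4 t=7 v=8: → [3,10); WM=7
i=5 t=7 v=8: → [3,10); WM=7
i=6 t=9 v=5: → [3,12); WM=9
i=7 t=11 v=7: → [3,14); WM=11
i=8 t=7 v=2: DROP (t<11-2); WM=11
i=9 t=12 v=7: → [3,15); WM=12
i=10 t=14 v=9: → [3,17); WM=14
i=11 t=15 v=2: → [3,18); WM=15
i=12 t=15 v=9: → [3,18); WM=15
i=13 t=15 v=3: → [3,18); WM=15
i=14 t=10 v=3: DROP (t<15-2); WM=15
i=15 t=18 v=6: → [18,21); WM=18
i=16 t=15 v=1: DROP (t<18-2); WM=18
i=17 t=18 v=9: → [18,21); WM=18
i=18 t=18 v=9: → [18,21); WM=18
i=19 t=19 v=6: → [18,22); WM=19
i=20 t=19 v=9: → [18,22); WM=19
i=21 t=21 v=6: → [18,24); WM=21

8 14 16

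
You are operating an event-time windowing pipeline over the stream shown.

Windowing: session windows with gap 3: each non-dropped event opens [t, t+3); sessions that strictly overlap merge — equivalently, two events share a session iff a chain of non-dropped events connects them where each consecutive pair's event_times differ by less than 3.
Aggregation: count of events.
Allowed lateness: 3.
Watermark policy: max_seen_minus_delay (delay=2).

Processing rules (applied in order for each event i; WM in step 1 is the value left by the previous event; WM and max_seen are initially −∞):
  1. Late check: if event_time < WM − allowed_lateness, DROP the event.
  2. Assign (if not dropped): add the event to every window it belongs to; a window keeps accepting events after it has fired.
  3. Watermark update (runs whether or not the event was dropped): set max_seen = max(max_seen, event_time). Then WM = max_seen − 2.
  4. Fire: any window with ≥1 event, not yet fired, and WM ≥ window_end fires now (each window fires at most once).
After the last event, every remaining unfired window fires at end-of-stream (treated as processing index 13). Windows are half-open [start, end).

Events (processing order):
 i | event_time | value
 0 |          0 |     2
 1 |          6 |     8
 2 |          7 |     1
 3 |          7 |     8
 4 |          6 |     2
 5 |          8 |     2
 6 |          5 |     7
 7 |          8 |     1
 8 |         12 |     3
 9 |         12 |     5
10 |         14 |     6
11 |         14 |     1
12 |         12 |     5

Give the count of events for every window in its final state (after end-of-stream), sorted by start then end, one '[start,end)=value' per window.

[0,3)=1 [5,11)=7 [12,17)=5

i=0 t=0 v=2: → [0,3); WM=-2
i=1 t=6 v=8: → [6,9); WM=4
i=2 t=7 v=1: → [6,10); WM=5
i=3 t=7 v=8: → [6,10); WM=5
i=4 t=6 v=2: → [6,10); WM=5
i=5 t=8 v=2: → [6,11); WM=6
i=6 t=5 v=7: → [5,11); WM=6
i=7 t=8 v=1: → [5,11); WM=6
i=8 t=12 v=3: → [12,15); WM=10
i=9 t=12 v=5: → [12,15); WM=10
i=10 t=14 v=6: → [12,17); WM=12
i=11 t=14 v=1: → [12,17); WM=12
i=12 t=12 v=5: → [12,17); WM=12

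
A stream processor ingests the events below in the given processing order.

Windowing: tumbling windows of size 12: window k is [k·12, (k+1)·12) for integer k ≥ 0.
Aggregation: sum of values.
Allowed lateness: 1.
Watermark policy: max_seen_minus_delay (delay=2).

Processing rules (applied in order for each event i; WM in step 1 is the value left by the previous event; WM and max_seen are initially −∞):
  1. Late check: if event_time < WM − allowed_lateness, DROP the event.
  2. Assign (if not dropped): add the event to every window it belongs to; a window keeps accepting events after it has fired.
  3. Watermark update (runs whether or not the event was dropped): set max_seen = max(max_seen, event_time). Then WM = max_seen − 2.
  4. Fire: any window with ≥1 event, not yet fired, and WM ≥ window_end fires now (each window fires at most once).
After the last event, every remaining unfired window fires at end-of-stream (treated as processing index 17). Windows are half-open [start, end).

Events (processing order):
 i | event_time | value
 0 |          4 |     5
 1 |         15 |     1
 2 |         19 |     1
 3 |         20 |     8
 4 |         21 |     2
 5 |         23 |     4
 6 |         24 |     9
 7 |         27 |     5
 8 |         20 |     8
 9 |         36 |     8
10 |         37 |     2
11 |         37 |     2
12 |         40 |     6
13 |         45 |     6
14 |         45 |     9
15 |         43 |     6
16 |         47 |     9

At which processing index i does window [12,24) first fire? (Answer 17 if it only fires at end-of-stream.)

7

i=0 t=4 v=5: → [0,12); WM=2
i=1 t=15 v=1: → [12,24); WM=13; [0,12) fires=5
i=2 t=19 v=1: → [12,24); WM=17
i=3 t=20 v=8: → [12,24); WM=18
i=4 t=21 v=2: → [12,24); WM=19
i=5 t=23 v=4: → [12,24); WM=21
i=6 t=24 v=9: → [24,36); WM=22
i=7 t=27 v=5: → [24,36); WM=25; [12,24) fires=16
i=8 t=20 v=8: DROP (t<25-1); WM=25
i=9 t=36 v=8: → [36,48); WM=34
i=10 t=37 v=2: → [36,48); WM=35
i=11 t=37 v=2: → [36,48); WM=35
i=12 t=40 v=6: → [36,48); WM=38; [24,36) fires=14
i=13 t=45 v=6: → [36,48); WM=43
i=14 t=45 v=9: → [36,48); WM=43
i=15 t=43 v=6: → [36,48); WM=43
i=16 t=47 v=9: → [36,48); WM=45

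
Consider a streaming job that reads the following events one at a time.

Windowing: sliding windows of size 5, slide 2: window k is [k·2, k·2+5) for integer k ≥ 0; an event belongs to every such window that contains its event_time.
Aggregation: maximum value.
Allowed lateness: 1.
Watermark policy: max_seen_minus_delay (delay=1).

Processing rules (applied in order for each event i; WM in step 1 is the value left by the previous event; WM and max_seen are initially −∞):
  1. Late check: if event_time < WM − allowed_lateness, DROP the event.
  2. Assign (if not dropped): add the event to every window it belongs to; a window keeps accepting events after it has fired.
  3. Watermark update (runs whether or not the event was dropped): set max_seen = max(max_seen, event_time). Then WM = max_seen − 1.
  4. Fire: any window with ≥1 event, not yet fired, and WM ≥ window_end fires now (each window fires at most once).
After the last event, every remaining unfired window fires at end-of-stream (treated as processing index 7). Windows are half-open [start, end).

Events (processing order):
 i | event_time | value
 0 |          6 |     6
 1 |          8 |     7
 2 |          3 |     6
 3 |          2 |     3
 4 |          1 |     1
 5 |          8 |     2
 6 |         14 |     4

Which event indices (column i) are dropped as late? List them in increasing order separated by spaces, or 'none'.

i=0 t=6 v=6: → [6,11),[4,9),[2,7); WM=5
i=1 t=8 v=7: → [8,13),[6,11),[4,9); WM=7; [2,7) fires=6
i=2 t=3 v=6: DROP (t<7-1); WM=7
i=3 t=2 v=3: DROP (t<7-1); WM=7
i=4 t=1 v=1: DROP (t<7-1); WM=7
i=5 t=8 v=2: → [8,13),[6,11),[4,9); WM=7
i=6 t=14 v=4: → [14,19),[12,17),[10,15); WM=13; [4,9) fires=7 [6,11) fires=7 [8,13) fires=7

2 3 4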